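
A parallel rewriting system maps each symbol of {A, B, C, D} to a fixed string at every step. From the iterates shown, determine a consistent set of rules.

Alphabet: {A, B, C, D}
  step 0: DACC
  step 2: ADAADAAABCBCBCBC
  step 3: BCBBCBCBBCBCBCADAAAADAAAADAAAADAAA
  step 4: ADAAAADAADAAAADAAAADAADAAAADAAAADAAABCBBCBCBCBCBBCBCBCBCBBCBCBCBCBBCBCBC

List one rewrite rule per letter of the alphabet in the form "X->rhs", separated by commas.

  step 3 ⇒ step 4: BCBBCBCBBCBCBCADAAAADAAAADAAAADAAA ⇒ ADA·AA·ADA·ADA·AA·ADA·AA·ADA·ADA·AA·ADA·AA·ADA·AA·BC·B·BC·BC·BC·BC·B·BC·BC·BC·BC·B·BC·BC·BC·BC·B·BC·BC·BC
    A ↦ BC
    B ↦ ADA
    C ↦ AA
    D ↦ B

A->BC, B->ADA, C->AA, D->B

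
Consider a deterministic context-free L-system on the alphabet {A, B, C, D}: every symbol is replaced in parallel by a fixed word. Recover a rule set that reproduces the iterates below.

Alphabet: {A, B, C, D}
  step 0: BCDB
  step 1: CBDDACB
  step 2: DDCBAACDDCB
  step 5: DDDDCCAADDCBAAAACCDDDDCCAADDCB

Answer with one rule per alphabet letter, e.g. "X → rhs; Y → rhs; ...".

A->C, B->CB, C->DD, D->A

  step 1 ⇒ step 2: CBDDACB ⇒ DD·CB·A·A·C·DD·CB
    A ↦ C
    B ↦ CB
    C ↦ DD
    D ↦ A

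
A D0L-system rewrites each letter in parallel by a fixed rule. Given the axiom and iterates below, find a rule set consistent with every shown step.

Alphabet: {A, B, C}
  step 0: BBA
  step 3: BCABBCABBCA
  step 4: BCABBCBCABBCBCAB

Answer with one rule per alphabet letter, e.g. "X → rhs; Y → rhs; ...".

A->B, B->BC, C->A

  step 3 ⇒ step 4: BCABBCABBCA ⇒ BC·A·B·BC·BC·A·B·BC·BC·A·B
    A ↦ B
    B ↦ BC
    C ↦ A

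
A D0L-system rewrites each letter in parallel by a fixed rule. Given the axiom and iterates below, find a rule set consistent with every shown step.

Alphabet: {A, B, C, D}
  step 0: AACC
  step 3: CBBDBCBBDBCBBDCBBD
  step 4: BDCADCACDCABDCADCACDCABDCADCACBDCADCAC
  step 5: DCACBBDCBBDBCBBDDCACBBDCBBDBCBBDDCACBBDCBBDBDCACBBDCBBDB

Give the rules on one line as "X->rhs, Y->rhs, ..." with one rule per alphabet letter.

A->BD, B->DCA, C->B, D->C

  step 4 ⇒ step 5: BDCADCACDCABDCADCACDCABDCADCACBDCADCAC ⇒ DCA·C·B·BD·C·B·BD·B·C·B·BD·DCA·C·B·BD·C·B·BD·B·C·B·BD·DCA·C·B·BD·C·B·BD·B·DCA·C·B·BD·C·B·BD·B
    A ↦ BD
    B ↦ DCA
    C ↦ B
    D ↦ C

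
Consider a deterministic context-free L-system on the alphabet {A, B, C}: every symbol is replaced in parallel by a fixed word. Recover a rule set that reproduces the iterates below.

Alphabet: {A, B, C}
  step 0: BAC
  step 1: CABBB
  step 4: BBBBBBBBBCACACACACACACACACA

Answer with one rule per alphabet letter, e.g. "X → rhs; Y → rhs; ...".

  step 0 ⇒ step 1: BAC ⇒ CA·BB·B
    A ↦ BB
    B ↦ CA
    C ↦ B

A->BB, B->CA, C->B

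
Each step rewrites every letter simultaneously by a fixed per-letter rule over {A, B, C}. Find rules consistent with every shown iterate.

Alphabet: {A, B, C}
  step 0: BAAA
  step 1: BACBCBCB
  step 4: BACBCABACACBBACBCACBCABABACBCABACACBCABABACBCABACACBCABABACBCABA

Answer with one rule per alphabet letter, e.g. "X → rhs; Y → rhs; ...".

A->CB, B->BA, C->CA

  step 0 ⇒ step 1: BAAA ⇒ BA·CB·CB·CB
    A ↦ CB
    B ↦ BA
    C ↦ CA  (constrained at step 1)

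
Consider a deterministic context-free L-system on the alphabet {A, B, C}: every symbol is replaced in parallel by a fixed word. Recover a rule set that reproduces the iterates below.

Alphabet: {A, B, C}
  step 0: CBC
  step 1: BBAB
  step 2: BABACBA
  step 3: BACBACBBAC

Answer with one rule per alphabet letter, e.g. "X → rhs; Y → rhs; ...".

A->C, B->BA, C->B

  step 2 ⇒ step 3: BABACBA ⇒ BA·C·BA·C·B·BA·C
    A ↦ C
    B ↦ BA
    C ↦ B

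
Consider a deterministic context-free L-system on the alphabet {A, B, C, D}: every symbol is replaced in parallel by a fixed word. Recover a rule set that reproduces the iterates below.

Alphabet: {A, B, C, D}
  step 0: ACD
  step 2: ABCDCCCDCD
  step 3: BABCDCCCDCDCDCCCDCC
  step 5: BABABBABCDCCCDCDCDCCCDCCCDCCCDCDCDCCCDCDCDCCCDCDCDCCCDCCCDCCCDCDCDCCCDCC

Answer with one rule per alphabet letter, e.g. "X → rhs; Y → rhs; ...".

  step 2 ⇒ step 3: ABCDCCCDCD ⇒ B·AB·CD·CC·CD·CD·CD·CC·CD·CC
    A ↦ B
    B ↦ AB
    C ↦ CD
    D ↦ CC

A->B, B->AB, C->CD, D->CC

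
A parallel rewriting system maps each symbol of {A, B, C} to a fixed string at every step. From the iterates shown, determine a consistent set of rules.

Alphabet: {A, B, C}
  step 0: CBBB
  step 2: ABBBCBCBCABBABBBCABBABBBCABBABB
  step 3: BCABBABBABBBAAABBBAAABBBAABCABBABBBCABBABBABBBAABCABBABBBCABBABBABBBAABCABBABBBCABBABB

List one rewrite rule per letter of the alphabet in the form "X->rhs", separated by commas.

  step 2 ⇒ step 3: ABBBCBCBCABBABBBCABBABBBCABBABB ⇒ BC·ABB·ABB·ABB·BAA·ABB·BAA·ABB·BAA·BC·ABB·ABB·BC·ABB·ABB·ABB·BAA·BC·ABB·ABB·BC·ABB·ABB·ABB·BAA·BC·ABB·ABB·BC·ABB·ABB
    A ↦ BC
    B ↦ ABB
    C ↦ BAA

A->BC, B->ABB, C->BAA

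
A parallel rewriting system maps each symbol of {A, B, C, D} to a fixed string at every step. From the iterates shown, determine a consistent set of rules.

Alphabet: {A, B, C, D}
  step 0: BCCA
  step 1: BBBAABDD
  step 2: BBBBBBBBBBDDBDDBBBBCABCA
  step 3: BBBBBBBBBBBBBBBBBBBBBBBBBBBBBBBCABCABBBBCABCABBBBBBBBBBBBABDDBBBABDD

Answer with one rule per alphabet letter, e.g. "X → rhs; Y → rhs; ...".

A->BDD, B->BBB, C->A, D->BCA

  step 2 ⇒ step 3: BBBBBBBBBBDDBDDBBBBCABCA ⇒ BBB·BBB·BBB·BBB·BBB·BBB·BBB·BBB·BBB·BBB·BCA·BCA·BBB·BCA·BCA·BBB·BBB·BBB·BBB·A·BDD·BBB·A·BDD
    A ↦ BDD
    B ↦ BBB
    C ↦ A
    D ↦ BCA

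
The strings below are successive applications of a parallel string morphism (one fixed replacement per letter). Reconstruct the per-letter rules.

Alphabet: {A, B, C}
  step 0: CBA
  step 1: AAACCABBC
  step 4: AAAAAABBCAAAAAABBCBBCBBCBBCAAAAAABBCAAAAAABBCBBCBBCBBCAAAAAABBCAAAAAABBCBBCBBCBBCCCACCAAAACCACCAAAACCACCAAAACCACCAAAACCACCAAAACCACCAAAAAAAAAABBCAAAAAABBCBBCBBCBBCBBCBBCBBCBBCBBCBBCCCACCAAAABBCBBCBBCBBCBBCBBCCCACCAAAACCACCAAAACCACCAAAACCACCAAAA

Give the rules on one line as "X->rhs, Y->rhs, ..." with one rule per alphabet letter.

  step 0 ⇒ step 1: CBA ⇒ AAA·CCA·BBC
    A ↦ BBC
    B ↦ CCA
    C ↦ AAA

A->BBC, B->CCA, C->AAA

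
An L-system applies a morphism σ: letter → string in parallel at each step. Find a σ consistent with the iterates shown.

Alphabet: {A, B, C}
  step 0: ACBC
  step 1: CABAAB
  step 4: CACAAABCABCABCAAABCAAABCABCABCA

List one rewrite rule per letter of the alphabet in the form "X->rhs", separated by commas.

A->CA, B->AA, C->B

  step 0 ⇒ step 1: ACBC ⇒ CA·B·AA·B
    A ↦ CA
    B ↦ AA
    C ↦ B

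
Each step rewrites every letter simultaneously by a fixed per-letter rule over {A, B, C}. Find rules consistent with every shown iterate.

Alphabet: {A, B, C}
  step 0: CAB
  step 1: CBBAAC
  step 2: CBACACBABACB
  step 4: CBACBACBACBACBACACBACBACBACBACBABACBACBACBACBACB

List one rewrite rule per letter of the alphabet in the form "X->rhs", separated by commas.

A->BA, B->AC, C->CB

  step 1 ⇒ step 2: CBBAAC ⇒ CB·AC·AC·BA·BA·CB
    A ↦ BA
    B ↦ AC
    C ↦ CB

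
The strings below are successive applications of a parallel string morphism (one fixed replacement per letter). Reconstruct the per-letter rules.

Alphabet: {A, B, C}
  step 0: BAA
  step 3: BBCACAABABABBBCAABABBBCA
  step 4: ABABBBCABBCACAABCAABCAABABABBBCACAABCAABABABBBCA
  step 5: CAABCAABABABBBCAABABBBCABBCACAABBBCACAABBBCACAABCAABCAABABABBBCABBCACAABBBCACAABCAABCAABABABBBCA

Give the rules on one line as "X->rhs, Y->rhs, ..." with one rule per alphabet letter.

  step 4 ⇒ step 5: ABABBBCABBCACAABCAABCAABABABBBCACAABCAABABABBBCA ⇒ CA·AB·CA·AB·AB·AB·BB·CA·AB·AB·BB·CA·BB·CA·CA·AB·BB·CA·CA·AB·BB·CA·CA·AB·CA·AB·CA·AB·AB·AB·BB·CA·BB·CA·CA·AB·BB·CA·CA·AB·CA·AB·CA·AB·AB·AB·BB·CA
    A ↦ CA
    B ↦ AB
    C ↦ BB

A->CA, B->AB, C->BB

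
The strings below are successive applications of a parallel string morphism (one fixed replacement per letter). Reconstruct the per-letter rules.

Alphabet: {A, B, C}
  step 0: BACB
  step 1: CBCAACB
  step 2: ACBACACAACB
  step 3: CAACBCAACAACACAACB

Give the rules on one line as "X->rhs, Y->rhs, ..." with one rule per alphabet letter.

A->CA, B->CB, C->A

  step 2 ⇒ step 3: ACBACACAACB ⇒ CA·A·CB·CA·A·CA·A·CA·CA·A·CB
    A ↦ CA
    B ↦ CB
    C ↦ A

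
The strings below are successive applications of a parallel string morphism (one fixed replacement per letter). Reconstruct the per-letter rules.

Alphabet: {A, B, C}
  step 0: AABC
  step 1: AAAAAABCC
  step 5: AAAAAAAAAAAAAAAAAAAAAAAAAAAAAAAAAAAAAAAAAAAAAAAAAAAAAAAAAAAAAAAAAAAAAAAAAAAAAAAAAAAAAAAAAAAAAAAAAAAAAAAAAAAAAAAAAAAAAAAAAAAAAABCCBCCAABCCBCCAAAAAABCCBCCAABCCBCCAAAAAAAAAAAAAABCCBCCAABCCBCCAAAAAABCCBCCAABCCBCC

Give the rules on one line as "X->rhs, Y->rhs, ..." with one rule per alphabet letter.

  step 0 ⇒ step 1: AABC ⇒ AA·AA·AA·BCC
    A ↦ AA
    B ↦ AA
    C ↦ BCC

A->AA, B->AA, C->BCC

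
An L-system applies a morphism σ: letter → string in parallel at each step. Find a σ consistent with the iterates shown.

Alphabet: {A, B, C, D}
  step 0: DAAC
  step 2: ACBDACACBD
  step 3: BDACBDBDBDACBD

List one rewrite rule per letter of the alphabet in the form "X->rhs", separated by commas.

A->B, B->AC, C->D, D->BD

  step 2 ⇒ step 3: ACBDACACBD ⇒ B·D·AC·BD·B·D·B·D·AC·BD
    A ↦ B
    B ↦ AC
    C ↦ D
    D ↦ BD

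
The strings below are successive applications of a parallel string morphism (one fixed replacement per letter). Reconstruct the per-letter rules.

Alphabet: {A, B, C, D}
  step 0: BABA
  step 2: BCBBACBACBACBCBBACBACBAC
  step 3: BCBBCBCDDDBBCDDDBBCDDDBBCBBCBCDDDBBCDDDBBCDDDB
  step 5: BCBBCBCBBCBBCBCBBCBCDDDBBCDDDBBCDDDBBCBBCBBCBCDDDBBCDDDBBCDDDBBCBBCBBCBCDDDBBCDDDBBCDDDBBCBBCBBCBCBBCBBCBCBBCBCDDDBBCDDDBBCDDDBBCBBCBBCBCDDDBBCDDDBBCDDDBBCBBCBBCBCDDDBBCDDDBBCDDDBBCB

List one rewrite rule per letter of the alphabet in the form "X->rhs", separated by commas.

  step 2 ⇒ step 3: BCBBACBACBACBCBBACBACBAC ⇒ BC·B·BC·BC·DDD·B·BC·DDD·B·BC·DDD·B·BC·B·BC·BC·DDD·B·BC·DDD·B·BC·DDD·B
    A ↦ DDD
    B ↦ BC
    C ↦ B
    D ↦ BAC  (constrained at step 3)

A->DDD, B->BC, C->B, D->BAC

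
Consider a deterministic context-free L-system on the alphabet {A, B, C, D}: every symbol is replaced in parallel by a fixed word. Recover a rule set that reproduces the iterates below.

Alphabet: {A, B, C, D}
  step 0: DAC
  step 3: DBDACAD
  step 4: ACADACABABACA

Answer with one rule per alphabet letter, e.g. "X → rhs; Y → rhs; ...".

  step 3 ⇒ step 4: DBDACAD ⇒ ACA·D·ACA·B·A·B·ACA
    A ↦ B
    B ↦ D
    C ↦ A
    D ↦ ACA

A->B, B->D, C->A, D->ACA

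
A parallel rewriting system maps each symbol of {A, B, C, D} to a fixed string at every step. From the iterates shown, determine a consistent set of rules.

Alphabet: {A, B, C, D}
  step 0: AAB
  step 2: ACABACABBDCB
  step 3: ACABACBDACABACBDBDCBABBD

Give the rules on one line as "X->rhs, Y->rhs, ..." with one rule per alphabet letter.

  step 2 ⇒ step 3: ACABACABBDCB ⇒ AC·AB·AC·BD·AC·AB·AC·BD·BD·CB·AB·BD
    A ↦ AC
    B ↦ BD
    C ↦ AB
    D ↦ CB

A->AC, B->BD, C->AB, D->CB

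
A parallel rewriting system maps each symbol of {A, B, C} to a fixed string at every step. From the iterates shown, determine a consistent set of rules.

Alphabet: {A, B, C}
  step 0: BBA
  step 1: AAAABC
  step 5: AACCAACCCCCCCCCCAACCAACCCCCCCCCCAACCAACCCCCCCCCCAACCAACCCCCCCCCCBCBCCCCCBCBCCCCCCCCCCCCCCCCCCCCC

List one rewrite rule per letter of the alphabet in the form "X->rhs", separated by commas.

  step 0 ⇒ step 1: BBA ⇒ AA·AA·BC
    A ↦ BC
    B ↦ AA
    C ↦ CC  (constrained at step 1)

A->BC, B->AA, C->CC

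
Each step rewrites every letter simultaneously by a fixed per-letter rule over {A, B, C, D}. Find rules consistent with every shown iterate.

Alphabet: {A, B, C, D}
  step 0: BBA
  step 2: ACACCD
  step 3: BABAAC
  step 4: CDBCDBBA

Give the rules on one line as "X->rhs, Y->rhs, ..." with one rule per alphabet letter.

A->B, B->CD, C->A, D->C

  step 3 ⇒ step 4: BABAAC ⇒ CD·B·CD·B·B·A
    A ↦ B
    B ↦ CD
    C ↦ A
  step 2 ⇒ step 3: ACACCD ⇒ B·A·B·A·A·C
    D ↦ C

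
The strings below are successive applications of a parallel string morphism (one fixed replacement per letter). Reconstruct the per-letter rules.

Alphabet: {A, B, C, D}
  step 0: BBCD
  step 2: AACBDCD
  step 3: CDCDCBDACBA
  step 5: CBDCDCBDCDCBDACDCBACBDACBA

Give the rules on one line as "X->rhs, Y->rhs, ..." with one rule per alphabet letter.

A->CD, B->D, C->CB, D->A

  step 2 ⇒ step 3: AACBDCD ⇒ CD·CD·CB·D·A·CB·A
    A ↦ CD
    B ↦ D
    C ↦ CB
    D ↦ A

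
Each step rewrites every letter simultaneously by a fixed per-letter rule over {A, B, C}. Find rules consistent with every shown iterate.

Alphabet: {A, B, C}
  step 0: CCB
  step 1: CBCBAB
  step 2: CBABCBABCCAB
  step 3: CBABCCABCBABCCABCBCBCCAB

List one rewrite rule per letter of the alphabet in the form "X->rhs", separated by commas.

A->CC, B->AB, C->CB

  step 2 ⇒ step 3: CBABCBABCCAB ⇒ CB·AB·CC·AB·CB·AB·CC·AB·CB·CB·CC·AB
    A ↦ CC
    B ↦ AB
    C ↦ CB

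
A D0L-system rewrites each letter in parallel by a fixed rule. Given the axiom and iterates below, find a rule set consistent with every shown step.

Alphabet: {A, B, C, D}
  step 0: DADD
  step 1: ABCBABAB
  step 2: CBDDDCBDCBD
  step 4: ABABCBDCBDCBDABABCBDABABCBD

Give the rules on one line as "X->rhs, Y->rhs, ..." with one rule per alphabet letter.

  step 1 ⇒ step 2: ABCBABAB ⇒ CB·D·D·D·CB·D·CB·D
    A ↦ CB
    B ↦ D
    C ↦ D
  step 0 ⇒ step 1: DADD ⇒ AB·CB·AB·AB
    D ↦ AB

A->CB, B->D, C->D, D->AB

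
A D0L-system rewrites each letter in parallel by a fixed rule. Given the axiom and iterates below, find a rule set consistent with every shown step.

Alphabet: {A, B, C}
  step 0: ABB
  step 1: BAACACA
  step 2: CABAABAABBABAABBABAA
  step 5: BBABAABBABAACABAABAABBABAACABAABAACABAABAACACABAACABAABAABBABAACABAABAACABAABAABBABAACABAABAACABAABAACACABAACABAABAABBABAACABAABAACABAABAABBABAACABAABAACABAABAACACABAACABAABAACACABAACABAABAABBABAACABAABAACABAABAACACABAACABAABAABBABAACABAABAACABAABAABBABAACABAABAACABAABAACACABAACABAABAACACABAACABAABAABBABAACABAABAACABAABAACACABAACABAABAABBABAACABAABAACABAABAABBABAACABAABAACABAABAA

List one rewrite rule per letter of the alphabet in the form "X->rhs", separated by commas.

A->BAA, B->CA, C->BBA

  step 1 ⇒ step 2: BAACACA ⇒ CA·BAA·BAA·BBA·BAA·BBA·BAA
    A ↦ BAA
    B ↦ CA
    C ↦ BBA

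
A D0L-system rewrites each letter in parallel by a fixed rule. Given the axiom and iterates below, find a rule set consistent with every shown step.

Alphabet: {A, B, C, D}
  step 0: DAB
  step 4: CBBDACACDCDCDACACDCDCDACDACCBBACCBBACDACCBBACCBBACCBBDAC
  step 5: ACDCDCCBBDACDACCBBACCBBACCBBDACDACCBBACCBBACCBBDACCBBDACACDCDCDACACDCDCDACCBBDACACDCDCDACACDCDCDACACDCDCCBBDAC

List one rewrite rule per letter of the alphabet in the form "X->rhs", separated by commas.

A->D, B->DC, C->AC, D->CBB

  step 4 ⇒ step 5: CBBDACACDCDCDACACDCDCDACDACCBBACCBBACDACCBBACCBBACCBBDAC ⇒ AC·DC·DC·CBB·D·AC·D·AC·CBB·AC·CBB·AC·CBB·D·AC·D·AC·CBB·AC·CBB·AC·CBB·D·AC·CBB·D·AC·AC·DC·DC·D·AC·AC·DC·DC·D·AC·CBB·D·AC·AC·DC·DC·D·AC·AC·DC·DC·D·AC·AC·DC·DC·CBB·D·AC
    A ↦ D
    B ↦ DC
    C ↦ AC
    D ↦ CBB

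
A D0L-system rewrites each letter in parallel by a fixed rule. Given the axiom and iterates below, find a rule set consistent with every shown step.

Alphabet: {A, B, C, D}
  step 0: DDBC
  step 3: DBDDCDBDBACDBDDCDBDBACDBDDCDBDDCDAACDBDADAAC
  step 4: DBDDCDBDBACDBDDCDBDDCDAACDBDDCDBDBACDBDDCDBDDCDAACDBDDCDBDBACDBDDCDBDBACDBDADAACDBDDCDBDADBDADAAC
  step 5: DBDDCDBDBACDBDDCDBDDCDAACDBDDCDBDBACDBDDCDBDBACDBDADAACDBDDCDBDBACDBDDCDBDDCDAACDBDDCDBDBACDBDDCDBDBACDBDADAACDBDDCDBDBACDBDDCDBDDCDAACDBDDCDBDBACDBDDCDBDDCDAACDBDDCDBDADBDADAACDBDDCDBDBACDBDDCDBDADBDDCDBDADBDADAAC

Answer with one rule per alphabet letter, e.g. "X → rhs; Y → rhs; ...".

  step 4 ⇒ step 5: DBDDCDBDBACDBDDCDBDDCDAACDBDDCDBDBACDBDDCDBDDCDAACDBDDCDBDBACDBDDCDBDBACDBDADAACDBDDCDBDADBDADAAC ⇒ DB·DDC·DB·DB·AC·DB·DDC·DB·DDC·DA·AC·DB·DDC·DB·DB·AC·DB·DDC·DB·DB·AC·DB·DA·DA·AC·DB·DDC·DB·DB·AC·DB·DDC·DB·DDC·DA·AC·DB·DDC·DB·DB·AC·DB·DDC·DB·DB·AC·DB·DA·DA·AC·DB·DDC·DB·DB·AC·DB·DDC·DB·DDC·DA·AC·DB·DDC·DB·DB·AC·DB·DDC·DB·DDC·DA·AC·DB·DDC·DB·DA·DB·DA·DA·AC·DB·DDC·DB·DB·AC·DB·DDC·DB·DA·DB·DDC·DB·DA·DB·DA·DA·AC
    A ↦ DA
    B ↦ DDC
    C ↦ AC
    D ↦ DB

A->DA, B->DDC, C->AC, D->DB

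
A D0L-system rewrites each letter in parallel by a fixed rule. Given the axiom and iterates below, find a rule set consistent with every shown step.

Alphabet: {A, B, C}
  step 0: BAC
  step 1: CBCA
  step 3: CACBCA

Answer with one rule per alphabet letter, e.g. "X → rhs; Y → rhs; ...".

  step 0 ⇒ step 1: BAC ⇒ CB·C·A
    A ↦ C
    B ↦ CB
    C ↦ A

A->C, B->CB, C->A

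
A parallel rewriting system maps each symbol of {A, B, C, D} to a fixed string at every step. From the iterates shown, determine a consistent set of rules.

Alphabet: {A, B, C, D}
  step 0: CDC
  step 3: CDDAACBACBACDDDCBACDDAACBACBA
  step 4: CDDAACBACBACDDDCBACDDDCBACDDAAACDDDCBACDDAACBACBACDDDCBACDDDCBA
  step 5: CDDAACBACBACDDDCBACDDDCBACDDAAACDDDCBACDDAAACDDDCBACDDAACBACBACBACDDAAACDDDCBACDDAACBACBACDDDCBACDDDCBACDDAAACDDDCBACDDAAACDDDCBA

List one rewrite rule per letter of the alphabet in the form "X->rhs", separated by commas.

  step 4 ⇒ step 5: CDDAACBACBACDDDCBACDDDCBACDDAAACDDDCBACDDAACBACBACDDDCBACDDDCBA ⇒ CDD·A·A·CBA·CBA·CDD·D·CBA·CDD·D·CBA·CDD·A·A·A·CDD·D·CBA·CDD·A·A·A·CDD·D·CBA·CDD·A·A·CBA·CBA·CBA·CDD·A·A·A·CDD·D·CBA·CDD·A·A·CBA·CBA·CDD·D·CBA·CDD·D·CBA·CDD·A·A·A·CDD·D·CBA·CDD·A·A·A·CDD·D·CBA
    A ↦ CBA
    B ↦ D
    C ↦ CDD
    D ↦ A

A->CBA, B->D, C->CDD, D->A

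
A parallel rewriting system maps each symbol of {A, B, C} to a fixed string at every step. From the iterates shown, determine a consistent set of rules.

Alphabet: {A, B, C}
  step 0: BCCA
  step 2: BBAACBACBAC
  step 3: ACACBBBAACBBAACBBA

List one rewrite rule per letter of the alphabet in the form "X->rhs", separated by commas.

  step 2 ⇒ step 3: BBAACBACBAC ⇒ AC·AC·B·B·BA·AC·B·BA·AC·B·BA
    A ↦ B
    B ↦ AC
    C ↦ BA

A->B, B->AC, C->BA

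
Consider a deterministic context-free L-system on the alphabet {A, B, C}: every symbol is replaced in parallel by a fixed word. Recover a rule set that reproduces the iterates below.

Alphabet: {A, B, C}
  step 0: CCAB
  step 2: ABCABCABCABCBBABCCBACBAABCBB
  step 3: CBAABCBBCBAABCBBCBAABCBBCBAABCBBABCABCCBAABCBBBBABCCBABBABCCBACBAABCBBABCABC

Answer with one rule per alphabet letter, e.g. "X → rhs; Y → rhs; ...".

  step 2 ⇒ step 3: ABCABCABCABCBBABCCBACBAABCBB ⇒ CBA·ABC·BB·CBA·ABC·BB·CBA·ABC·BB·CBA·ABC·BB·ABC·ABC·CBA·ABC·BB·BB·ABC·CBA·BB·ABC·CBA·CBA·ABC·BB·ABC·ABC
    A ↦ CBA
    B ↦ ABC
    C ↦ BB

A->CBA, B->ABC, C->BB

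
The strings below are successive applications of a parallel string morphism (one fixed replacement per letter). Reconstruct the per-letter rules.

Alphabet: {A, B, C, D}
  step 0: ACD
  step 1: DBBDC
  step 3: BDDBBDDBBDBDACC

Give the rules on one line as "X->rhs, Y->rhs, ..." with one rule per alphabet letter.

  step 0 ⇒ step 1: ACD ⇒ DB·BD·C
    A ↦ DB
    C ↦ BD
    D ↦ C
    B ↦ AC  (constrained at step 1)

A->DB, B->AC, C->BD, D->C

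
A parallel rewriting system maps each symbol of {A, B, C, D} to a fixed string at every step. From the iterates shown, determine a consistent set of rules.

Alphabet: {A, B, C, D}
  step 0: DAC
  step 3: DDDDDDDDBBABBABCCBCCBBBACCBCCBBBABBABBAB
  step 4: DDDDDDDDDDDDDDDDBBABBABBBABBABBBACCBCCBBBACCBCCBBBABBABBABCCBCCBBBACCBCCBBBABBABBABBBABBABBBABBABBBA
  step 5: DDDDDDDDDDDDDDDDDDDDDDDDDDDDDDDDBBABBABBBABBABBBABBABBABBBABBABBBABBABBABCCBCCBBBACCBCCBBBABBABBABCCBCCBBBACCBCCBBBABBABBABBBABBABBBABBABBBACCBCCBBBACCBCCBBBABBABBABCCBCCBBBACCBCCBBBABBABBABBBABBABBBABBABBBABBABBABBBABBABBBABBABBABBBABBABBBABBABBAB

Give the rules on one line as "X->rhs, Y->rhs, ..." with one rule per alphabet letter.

  step 4 ⇒ step 5: DDDDDDDDDDDDDDDDBBABBABBBABBABBBACCBCCBBBACCBCCBBBABBABBABCCBCCBBBACCBCCBBBABBABBABBBABBABBBABBABBBA ⇒ DD·DD·DD·DD·DD·DD·DD·DD·DD·DD·DD·DD·DD·DD·DD·DD·BBA·BBA·B·BBA·BBA·B·BBA·BBA·BBA·B·BBA·BBA·B·BBA·BBA·BBA·B·CCB·CCB·BBA·CCB·CCB·BBA·BBA·BBA·B·CCB·CCB·BBA·CCB·CCB·BBA·BBA·BBA·B·BBA·BBA·B·BBA·BBA·B·BBA·CCB·CCB·BBA·CCB·CCB·BBA·BBA·BBA·B·CCB·CCB·BBA·CCB·CCB·BBA·BBA·BBA·B·BBA·BBA·B·BBA·BBA·B·BBA·BBA·BBA·B·BBA·BBA·B·BBA·BBA·BBA·B·BBA·BBA·B·BBA·BBA·BBA·B
    A ↦ B
    B ↦ BBA
    C ↦ CCB
    D ↦ DD

A->B, B->BBA, C->CCB, D->DD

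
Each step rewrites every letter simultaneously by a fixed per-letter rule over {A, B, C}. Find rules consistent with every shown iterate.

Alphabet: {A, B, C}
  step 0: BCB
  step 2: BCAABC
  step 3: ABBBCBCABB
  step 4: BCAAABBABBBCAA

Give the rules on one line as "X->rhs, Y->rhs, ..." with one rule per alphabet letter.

A->BC, B->A, C->BB

  step 3 ⇒ step 4: ABBBCBCABB ⇒ BC·A·A·A·BB·A·BB·BC·A·A
    A ↦ BC
    B ↦ A
    C ↦ BB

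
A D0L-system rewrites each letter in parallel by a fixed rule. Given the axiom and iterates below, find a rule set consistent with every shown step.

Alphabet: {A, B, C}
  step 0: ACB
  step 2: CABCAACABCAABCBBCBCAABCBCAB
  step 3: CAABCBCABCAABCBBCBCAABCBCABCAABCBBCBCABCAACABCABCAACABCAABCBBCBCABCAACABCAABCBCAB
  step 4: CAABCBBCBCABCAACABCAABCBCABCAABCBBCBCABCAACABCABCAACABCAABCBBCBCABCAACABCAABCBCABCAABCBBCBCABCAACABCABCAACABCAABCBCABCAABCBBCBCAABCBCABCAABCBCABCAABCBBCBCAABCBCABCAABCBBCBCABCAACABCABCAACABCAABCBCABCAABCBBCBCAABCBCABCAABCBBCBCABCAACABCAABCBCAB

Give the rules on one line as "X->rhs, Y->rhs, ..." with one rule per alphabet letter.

  step 3 ⇒ step 4: CAABCBCABCAABCBBCBCAABCBCABCAABCBBCBCABCAACABCABCAACABCAABCBBCBCABCAACABCAABCBCAB ⇒ CAA·BCB·BCB·CAB·CAA·CAB·CAA·BCB·CAB·CAA·BCB·BCB·CAB·CAA·CAB·CAB·CAA·CAB·CAA·BCB·BCB·CAB·CAA·CAB·CAA·BCB·CAB·CAA·BCB·BCB·CAB·CAA·CAB·CAB·CAA·CAB·CAA·BCB·CAB·CAA·BCB·BCB·CAA·BCB·CAB·CAA·BCB·CAB·CAA·BCB·BCB·CAA·BCB·CAB·CAA·BCB·BCB·CAB·CAA·CAB·CAB·CAA·CAB·CAA·BCB·CAB·CAA·BCB·BCB·CAA·BCB·CAB·CAA·BCB·BCB·CAB·CAA·CAB·CAA·BCB·CAB
    A ↦ BCB
    B ↦ CAB
    C ↦ CAA

A->BCB, B->CAB, C->CAA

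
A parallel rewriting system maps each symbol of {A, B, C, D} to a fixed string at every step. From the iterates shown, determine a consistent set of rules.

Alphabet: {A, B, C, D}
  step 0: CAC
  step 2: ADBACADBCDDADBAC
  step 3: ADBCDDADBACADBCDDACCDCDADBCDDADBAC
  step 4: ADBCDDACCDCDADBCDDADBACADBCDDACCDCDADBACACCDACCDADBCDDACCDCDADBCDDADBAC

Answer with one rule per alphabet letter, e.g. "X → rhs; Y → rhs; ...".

A->ADB, B->D, C->AC, D->CD

  step 3 ⇒ step 4: ADBCDDADBACADBCDDACCDCDADBCDDADBAC ⇒ ADB·CD·D·AC·CD·CD·ADB·CD·D·ADB·AC·ADB·CD·D·AC·CD·CD·ADB·AC·AC·CD·AC·CD·ADB·CD·D·AC·CD·CD·ADB·CD·D·ADB·AC
    A ↦ ADB
    B ↦ D
    C ↦ AC
    D ↦ CD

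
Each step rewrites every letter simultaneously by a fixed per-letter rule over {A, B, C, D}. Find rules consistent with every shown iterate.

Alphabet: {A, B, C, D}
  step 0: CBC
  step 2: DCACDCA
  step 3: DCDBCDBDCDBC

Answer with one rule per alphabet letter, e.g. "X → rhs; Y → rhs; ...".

A->C, B->A, C->DB, D->DC

  step 2 ⇒ step 3: DCACDCA ⇒ DC·DB·C·DB·DC·DB·C
    A ↦ C
    C ↦ DB
    D ↦ DC
    B ↦ A  (constrained at step 0)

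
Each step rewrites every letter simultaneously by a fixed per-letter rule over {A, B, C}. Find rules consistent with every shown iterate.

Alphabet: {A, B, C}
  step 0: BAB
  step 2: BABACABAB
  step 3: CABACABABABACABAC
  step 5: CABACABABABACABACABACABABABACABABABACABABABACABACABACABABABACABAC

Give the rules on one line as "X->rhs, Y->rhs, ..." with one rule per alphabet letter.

  step 2 ⇒ step 3: BABACABAB ⇒ C·ABA·C·ABA·B·ABA·C·ABA·C
    A ↦ ABA
    B ↦ C
    C ↦ B

A->ABA, B->C, C->B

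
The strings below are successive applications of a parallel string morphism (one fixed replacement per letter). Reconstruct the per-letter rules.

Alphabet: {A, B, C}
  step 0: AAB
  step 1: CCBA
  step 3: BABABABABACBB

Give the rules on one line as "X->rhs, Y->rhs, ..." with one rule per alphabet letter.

A->C, B->BA, C->BB

  step 0 ⇒ step 1: AAB ⇒ C·C·BA
    A ↦ C
    B ↦ BA
    C ↦ BB  (constrained at step 1)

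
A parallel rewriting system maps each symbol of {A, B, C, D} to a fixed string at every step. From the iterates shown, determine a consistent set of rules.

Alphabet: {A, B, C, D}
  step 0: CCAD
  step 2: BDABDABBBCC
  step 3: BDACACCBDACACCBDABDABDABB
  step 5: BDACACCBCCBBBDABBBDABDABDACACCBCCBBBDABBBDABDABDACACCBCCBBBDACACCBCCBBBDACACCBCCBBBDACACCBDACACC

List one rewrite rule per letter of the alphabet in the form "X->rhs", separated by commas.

A->CC, B->BDA, C->B, D->CA

  step 2 ⇒ step 3: BDABDABBBCC ⇒ BDA·CA·CC·BDA·CA·CC·BDA·BDA·BDA·B·B
    A ↦ CC
    B ↦ BDA
    C ↦ B
    D ↦ CA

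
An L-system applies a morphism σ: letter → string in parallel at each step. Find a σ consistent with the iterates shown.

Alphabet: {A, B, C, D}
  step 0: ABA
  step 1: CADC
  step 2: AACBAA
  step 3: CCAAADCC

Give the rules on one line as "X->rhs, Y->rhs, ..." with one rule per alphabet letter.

  step 2 ⇒ step 3: AACBAA ⇒ C·C·AA·AD·C·C
    A ↦ C
    B ↦ AD
    C ↦ AA
  step 1 ⇒ step 2: CADC ⇒ AA·C·B·AA
    D ↦ B

A->C, B->AD, C->AA, D->B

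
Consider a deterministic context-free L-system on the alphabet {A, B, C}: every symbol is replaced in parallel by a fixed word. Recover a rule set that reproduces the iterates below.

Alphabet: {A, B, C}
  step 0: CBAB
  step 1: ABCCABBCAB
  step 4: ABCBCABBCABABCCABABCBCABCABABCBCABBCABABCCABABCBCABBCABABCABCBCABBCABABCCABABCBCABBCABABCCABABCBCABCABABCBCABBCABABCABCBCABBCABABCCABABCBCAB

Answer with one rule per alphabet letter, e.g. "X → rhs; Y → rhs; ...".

A->B, B->CAB, C->ABC

  step 0 ⇒ step 1: CBAB ⇒ ABC·CAB·B·CAB
    A ↦ B
    B ↦ CAB
    C ↦ ABC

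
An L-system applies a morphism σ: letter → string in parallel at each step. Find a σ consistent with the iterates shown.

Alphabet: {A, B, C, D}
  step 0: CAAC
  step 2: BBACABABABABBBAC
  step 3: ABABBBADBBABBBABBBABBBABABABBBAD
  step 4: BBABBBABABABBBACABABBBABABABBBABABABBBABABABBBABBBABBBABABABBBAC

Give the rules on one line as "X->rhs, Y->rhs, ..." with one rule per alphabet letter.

A->BB, B->AB, C->AD, D->AC

  step 3 ⇒ step 4: ABABBBADBBABBBABBBABBBABABABBBAD ⇒ BB·AB·BB·AB·AB·AB·BB·AC·AB·AB·BB·AB·AB·AB·BB·AB·AB·AB·BB·AB·AB·AB·BB·AB·BB·AB·BB·AB·AB·AB·BB·AC
    A ↦ BB
    B ↦ AB
    D ↦ AC
  step 2 ⇒ step 3: BBACABABABABBBAC ⇒ AB·AB·BB·AD·BB·AB·BB·AB·BB·AB·BB·AB·AB·AB·BB·AD
    C ↦ AD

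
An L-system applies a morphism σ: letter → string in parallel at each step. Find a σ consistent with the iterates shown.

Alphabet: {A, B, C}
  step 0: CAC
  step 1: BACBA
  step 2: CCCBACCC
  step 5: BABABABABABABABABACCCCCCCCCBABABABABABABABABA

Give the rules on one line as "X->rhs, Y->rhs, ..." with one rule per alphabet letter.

  step 1 ⇒ step 2: BACBA ⇒ CC·C·BA·CC·C
    A ↦ C
    B ↦ CC
    C ↦ BA

A->C, B->CC, C->BA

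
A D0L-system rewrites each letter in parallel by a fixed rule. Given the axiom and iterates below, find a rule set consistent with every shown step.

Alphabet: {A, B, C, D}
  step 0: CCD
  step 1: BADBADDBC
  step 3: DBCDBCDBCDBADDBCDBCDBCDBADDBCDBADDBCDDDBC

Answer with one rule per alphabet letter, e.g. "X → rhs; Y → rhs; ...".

A->D, B->D, C->BAD, D->DBC

  step 0 ⇒ step 1: CCD ⇒ BAD·BAD·DBC
    C ↦ BAD
    D ↦ DBC
    A ↦ D  (constrained at step 1)
    B ↦ D  (constrained at step 1)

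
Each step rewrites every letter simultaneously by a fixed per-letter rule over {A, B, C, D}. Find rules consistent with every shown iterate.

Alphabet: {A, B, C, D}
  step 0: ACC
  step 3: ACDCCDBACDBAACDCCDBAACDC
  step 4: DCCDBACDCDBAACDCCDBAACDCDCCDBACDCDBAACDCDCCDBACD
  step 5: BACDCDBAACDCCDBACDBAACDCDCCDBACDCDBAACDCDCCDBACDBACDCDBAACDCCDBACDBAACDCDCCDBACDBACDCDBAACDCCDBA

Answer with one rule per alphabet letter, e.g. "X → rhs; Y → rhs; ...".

A->DC, B->AC, C->CD, D->BA

  step 4 ⇒ step 5: DCCDBACDCDBAACDCCDBAACDCDCCDBACDCDBAACDCDCCDBACD ⇒ BA·CD·CD·BA·AC·DC·CD·BA·CD·BA·AC·DC·DC·CD·BA·CD·CD·BA·AC·DC·DC·CD·BA·CD·BA·CD·CD·BA·AC·DC·CD·BA·CD·BA·AC·DC·DC·CD·BA·CD·BA·CD·CD·BA·AC·DC·CD·BA
    A ↦ DC
    B ↦ AC
    C ↦ CD
    D ↦ BA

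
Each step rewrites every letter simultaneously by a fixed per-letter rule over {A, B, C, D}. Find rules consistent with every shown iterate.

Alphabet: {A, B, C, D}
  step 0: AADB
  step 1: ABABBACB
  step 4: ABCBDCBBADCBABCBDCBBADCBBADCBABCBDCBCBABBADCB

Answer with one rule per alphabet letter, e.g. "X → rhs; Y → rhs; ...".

A->AB, B->CB, C->D, D->BA

  step 0 ⇒ step 1: AADB ⇒ AB·AB·BA·CB
    A ↦ AB
    B ↦ CB
    D ↦ BA
    C ↦ D  (constrained at step 1)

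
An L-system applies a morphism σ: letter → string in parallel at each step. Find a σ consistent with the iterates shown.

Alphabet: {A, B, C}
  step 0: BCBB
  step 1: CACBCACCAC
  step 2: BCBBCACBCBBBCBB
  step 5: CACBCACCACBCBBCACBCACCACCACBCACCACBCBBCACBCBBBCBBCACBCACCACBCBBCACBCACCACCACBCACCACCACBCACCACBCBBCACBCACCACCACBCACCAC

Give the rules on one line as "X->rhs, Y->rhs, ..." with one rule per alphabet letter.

  step 1 ⇒ step 2: CACBCACCAC ⇒ B·CB·B·CAC·B·CB·B·B·CB·B
    A ↦ CB
    B ↦ CAC
    C ↦ B

A->CB, B->CAC, C->B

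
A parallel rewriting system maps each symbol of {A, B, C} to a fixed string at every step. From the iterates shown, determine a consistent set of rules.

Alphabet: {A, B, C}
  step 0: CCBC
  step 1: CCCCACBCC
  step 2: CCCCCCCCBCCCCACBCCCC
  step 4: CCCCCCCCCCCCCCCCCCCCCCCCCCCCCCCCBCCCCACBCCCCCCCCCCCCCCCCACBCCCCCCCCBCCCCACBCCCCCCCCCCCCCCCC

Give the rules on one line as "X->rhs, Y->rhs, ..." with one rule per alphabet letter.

A->BCC, B->ACB, C->CC

  step 1 ⇒ step 2: CCCCACBCC ⇒ CC·CC·CC·CC·BCC·CC·ACB·CC·CC
    A ↦ BCC
    B ↦ ACB
    C ↦ CC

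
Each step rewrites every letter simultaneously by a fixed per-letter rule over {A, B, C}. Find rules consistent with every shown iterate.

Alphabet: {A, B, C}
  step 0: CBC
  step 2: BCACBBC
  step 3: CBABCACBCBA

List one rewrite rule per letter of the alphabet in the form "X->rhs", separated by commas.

  step 2 ⇒ step 3: BCACBBC ⇒ CB·A·BC·A·CB·CB·A
    A ↦ BC
    B ↦ CB
    C ↦ A

A->BC, B->CB, C->A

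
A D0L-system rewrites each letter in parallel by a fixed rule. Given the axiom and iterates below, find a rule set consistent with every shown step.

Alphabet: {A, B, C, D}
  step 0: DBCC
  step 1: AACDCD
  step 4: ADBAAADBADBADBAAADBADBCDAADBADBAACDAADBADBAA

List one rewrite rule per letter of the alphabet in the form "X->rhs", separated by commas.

  step 0 ⇒ step 1: DBCC ⇒ A·A·CD·CD
    B ↦ A
    C ↦ CD
    D ↦ A
    A ↦ ADB  (constrained at step 1)

A->ADB, B->A, C->CD, D->A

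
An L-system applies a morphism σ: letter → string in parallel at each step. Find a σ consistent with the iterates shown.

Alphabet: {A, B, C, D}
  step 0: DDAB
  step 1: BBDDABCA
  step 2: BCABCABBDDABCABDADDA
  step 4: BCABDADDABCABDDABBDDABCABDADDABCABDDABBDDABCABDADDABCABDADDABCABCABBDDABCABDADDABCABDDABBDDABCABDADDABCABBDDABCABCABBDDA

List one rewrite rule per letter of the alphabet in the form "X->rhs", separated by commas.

  step 1 ⇒ step 2: BBDDABCA ⇒ BCA·BCA·B·B·DDA·BCA·BDA·DDA
    A ↦ DDA
    B ↦ BCA
    C ↦ BDA
    D ↦ B

A->DDA, B->BCA, C->BDA, D->B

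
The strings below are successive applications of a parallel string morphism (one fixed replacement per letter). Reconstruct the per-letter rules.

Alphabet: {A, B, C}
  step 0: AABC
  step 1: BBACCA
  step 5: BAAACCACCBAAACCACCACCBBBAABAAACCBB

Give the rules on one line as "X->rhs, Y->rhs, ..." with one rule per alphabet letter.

  step 0 ⇒ step 1: AABC ⇒ B·B·ACC·A
    A ↦ B
    B ↦ ACC
    C ↦ A

A->B, B->ACC, C->A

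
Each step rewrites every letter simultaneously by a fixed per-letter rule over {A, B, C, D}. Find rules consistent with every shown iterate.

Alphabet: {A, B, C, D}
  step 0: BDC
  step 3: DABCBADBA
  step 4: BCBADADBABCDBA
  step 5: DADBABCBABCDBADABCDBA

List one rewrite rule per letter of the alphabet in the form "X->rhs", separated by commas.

  step 4 ⇒ step 5: BCBADADBABCDBA ⇒ D·A·D·BA·BC·BA·BC·D·BA·D·A·BC·D·BA
    A ↦ BA
    B ↦ D
    C ↦ A
    D ↦ BC

A->BA, B->D, C->A, D->BC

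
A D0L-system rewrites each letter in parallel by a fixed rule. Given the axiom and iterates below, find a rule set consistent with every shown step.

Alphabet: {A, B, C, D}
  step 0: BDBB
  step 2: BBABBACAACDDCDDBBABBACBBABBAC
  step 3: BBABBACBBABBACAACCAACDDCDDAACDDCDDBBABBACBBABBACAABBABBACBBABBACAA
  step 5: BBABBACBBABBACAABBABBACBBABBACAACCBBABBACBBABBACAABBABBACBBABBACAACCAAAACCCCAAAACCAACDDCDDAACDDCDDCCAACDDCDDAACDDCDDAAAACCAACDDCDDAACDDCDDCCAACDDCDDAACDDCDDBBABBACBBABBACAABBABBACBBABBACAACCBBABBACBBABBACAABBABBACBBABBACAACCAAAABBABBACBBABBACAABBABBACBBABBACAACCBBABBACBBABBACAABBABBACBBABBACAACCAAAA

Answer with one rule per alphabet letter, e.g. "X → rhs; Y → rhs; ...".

  step 2 ⇒ step 3: BBABBACAACDDCDDBBABBACBBABBAC ⇒ BBA·BBA·C·BBA·BBA·C·AA·C·C·AA·CDD·CDD·AA·CDD·CDD·BBA·BBA·C·BBA·BBA·C·AA·BBA·BBA·C·BBA·BBA·C·AA
    A ↦ C
    B ↦ BBA
    C ↦ AA
    D ↦ CDD

A->C, B->BBA, C->AA, D->CDD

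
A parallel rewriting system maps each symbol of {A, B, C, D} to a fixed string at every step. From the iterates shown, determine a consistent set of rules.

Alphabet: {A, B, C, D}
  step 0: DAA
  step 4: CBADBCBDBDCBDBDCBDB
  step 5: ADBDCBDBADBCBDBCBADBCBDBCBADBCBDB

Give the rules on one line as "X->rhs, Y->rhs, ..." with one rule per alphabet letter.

  step 4 ⇒ step 5: CBADBCBDBDCBDBDCBDB ⇒ A·DB·D·CB·DB·A·DB·CB·DB·CB·A·DB·CB·DB·CB·A·DB·CB·DB
    A ↦ D
    B ↦ DB
    C ↦ A
    D ↦ CB

A->D, B->DB, C->A, D->CB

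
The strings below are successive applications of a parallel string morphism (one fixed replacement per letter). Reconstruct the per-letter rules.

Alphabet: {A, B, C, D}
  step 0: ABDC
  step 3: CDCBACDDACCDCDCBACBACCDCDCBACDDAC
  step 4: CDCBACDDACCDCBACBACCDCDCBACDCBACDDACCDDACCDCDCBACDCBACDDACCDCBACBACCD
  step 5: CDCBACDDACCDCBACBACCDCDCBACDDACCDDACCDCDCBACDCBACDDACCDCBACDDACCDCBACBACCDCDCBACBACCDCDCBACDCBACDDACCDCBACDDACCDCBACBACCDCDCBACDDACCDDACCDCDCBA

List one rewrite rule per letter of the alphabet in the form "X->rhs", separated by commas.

A->C, B->DA, C->CD, D->CBA

  step 4 ⇒ step 5: CDCBACDDACCDCBACBACCDCDCBACDCBACDDACCDDACCDCDCBACDCBACDDACCDCBACBACCD ⇒ CD·CBA·CD·DA·C·CD·CBA·CBA·C·CD·CD·CBA·CD·DA·C·CD·DA·C·CD·CD·CBA·CD·CBA·CD·DA·C·CD·CBA·CD·DA·C·CD·CBA·CBA·C·CD·CD·CBA·CBA·C·CD·CD·CBA·CD·CBA·CD·DA·C·CD·CBA·CD·DA·C·CD·CBA·CBA·C·CD·CD·CBA·CD·DA·C·CD·DA·C·CD·CD·CBA
    A ↦ C
    B ↦ DA
    C ↦ CD
    D ↦ CBA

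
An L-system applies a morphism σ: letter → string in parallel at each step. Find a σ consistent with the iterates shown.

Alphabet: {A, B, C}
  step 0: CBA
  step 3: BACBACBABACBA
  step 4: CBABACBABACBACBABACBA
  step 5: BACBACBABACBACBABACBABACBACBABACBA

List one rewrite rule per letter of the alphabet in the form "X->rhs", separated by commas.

  step 4 ⇒ step 5: CBABACBABACBACBABACBA ⇒ BA·C·BA·C·BA·BA·C·BA·C·BA·BA·C·BA·BA·C·BA·C·BA·BA·C·BA
    A ↦ BA
    B ↦ C
    C ↦ BA

A->BA, B->C, C->BA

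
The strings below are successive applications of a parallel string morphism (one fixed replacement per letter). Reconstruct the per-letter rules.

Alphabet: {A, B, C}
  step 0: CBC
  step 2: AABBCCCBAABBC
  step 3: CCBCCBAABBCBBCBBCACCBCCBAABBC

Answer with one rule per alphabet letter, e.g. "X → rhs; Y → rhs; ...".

  step 2 ⇒ step 3: AABBCCCBAABBC ⇒ CCB·CCB·A·A·BBC·BBC·BBC·A·CCB·CCB·A·A·BBC
    A ↦ CCB
    B ↦ A
    C ↦ BBC

A->CCB, B->A, C->BBC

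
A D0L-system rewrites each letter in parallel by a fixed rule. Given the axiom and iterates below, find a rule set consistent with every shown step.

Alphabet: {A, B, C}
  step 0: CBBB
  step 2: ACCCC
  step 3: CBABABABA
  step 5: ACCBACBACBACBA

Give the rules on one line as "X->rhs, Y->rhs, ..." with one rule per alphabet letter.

A->C, B->A, C->BA

  step 2 ⇒ step 3: ACCCC ⇒ C·BA·BA·BA·BA
    A ↦ C
    C ↦ BA
    B ↦ A  (constrained at step 0)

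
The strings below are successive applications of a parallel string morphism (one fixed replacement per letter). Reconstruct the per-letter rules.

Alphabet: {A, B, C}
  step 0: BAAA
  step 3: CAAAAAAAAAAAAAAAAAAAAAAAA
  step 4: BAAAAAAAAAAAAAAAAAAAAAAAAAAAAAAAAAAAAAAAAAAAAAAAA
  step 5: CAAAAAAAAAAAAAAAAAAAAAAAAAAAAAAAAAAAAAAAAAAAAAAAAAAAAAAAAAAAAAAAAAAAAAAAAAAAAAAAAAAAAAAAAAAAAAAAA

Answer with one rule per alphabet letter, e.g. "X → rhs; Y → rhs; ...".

  step 4 ⇒ step 5: BAAAAAAAAAAAAAAAAAAAAAAAAAAAAAAAAAAAAAAAAAAAAAAAA ⇒ C·AA·AA·AA·AA·AA·AA·AA·AA·AA·AA·AA·AA·AA·AA·AA·AA·AA·AA·AA·AA·AA·AA·AA·AA·AA·AA·AA·AA·AA·AA·AA·AA·AA·AA·AA·AA·AA·AA·AA·AA·AA·AA·AA·AA·AA·AA·AA·AA
    A ↦ AA
    B ↦ C
  step 3 ⇒ step 4: CAAAAAAAAAAAAAAAAAAAAAAAA ⇒ B·AA·AA·AA·AA·AA·AA·AA·AA·AA·AA·AA·AA·AA·AA·AA·AA·AA·AA·AA·AA·AA·AA·AA·AA
    C ↦ B

A->AA, B->C, C->B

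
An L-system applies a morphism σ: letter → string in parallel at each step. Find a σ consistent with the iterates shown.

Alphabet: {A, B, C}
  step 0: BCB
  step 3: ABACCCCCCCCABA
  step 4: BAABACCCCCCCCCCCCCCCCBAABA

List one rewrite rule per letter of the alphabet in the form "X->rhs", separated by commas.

  step 3 ⇒ step 4: ABACCCCCCCCABA ⇒ BA·A·BA·CC·CC·CC·CC·CC·CC·CC·CC·BA·A·BA
    A ↦ BA
    B ↦ A
    C ↦ CC

A->BA, B->A, C->CC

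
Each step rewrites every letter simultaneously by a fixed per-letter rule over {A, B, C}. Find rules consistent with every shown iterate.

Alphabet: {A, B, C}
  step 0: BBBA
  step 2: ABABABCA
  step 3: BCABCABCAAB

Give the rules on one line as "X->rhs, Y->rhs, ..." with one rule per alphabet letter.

  step 2 ⇒ step 3: ABABABCA ⇒ B·CA·B·CA·B·CA·A·B
    A ↦ B
    B ↦ CA
    C ↦ A

A->B, B->CA, C->A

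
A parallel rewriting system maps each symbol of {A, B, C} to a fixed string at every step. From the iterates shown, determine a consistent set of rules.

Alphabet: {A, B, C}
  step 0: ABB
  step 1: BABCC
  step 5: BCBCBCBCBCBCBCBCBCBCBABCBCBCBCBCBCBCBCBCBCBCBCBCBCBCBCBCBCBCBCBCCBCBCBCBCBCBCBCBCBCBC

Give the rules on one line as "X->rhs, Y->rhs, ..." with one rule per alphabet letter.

  step 0 ⇒ step 1: ABB ⇒ BAB·C·C
    A ↦ BAB
    B ↦ C
    C ↦ BCB  (constrained at step 1)

A->BAB, B->C, C->BCB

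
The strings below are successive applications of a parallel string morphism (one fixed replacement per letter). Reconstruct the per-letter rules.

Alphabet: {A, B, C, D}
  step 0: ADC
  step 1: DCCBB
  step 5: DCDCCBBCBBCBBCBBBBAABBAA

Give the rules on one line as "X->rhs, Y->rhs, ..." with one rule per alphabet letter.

A->DC, B->A, C->BB, D->C

  step 0 ⇒ step 1: ADC ⇒ DC·C·BB
    A ↦ DC
    C ↦ BB
    D ↦ C
    B ↦ A  (constrained at step 1)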